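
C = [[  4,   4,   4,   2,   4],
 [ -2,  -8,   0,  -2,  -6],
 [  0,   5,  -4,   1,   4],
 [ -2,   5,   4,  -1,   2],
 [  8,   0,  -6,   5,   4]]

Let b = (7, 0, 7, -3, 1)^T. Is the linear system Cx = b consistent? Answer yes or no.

Row reduce the augmented matrix [C | b].
R2 ← R2 + (1/2)·R1: [0, -6, 2, -1, -4, 7/2]
R4 ← R4 + (1/2)·R1: [0, 7, 6, 0, 4, 1/2]
R5 ← R5 − (2)·R1: [0, -8, -14, 1, -4, -13]
R3 ← R3 + (5/6)·R2: [0, 0, -7/3, 1/6, 2/3, 119/12]
R4 ← R4 + (7/6)·R2: [0, 0, 25/3, -7/6, -2/3, 55/12]
R5 ← R5 − (4/3)·R2: [0, 0, -50/3, 7/3, 4/3, -53/3]
R4 ← R4 + (25/7)·R3: [0, 0, 0, -4/7, 12/7, 40]
R5 ← R5 − (50/7)·R3: [0, 0, 0, 8/7, -24/7, -177/2]
R5 ← R5 + (2)·R4: [0, 0, 0, 0, 0, -17/2]
The echelon form has 5 nonzero rows; the last pivot sits in the augmented column, so rank(C) = 4 but rank([C|b]) = 5.
Since the ranks differ, the system is inconsistent.

no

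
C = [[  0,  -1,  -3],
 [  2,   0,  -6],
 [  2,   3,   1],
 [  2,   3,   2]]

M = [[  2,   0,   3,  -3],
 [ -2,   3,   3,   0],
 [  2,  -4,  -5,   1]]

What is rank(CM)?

2

First compute CM:
[[ -4,   9,  12,  -3],
 [ -8,  24,  36, -12],
 [  0,   5,  10,  -5],
 [  2,   1,   5,  -4]]
Now row reduce the product.
R2 ← R2 − (2)·R1: [0, 6, 12, -6]
R4 ← R4 + (1/2)·R1: [0, 11/2, 11, -11/2]
R3 ← R3 − (5/6)·R2: [0, 0, 0, 0]
R4 ← R4 − (11/12)·R2: [0, 0, 0, 0]
2 nonzero rows, so rank(CM) = 2.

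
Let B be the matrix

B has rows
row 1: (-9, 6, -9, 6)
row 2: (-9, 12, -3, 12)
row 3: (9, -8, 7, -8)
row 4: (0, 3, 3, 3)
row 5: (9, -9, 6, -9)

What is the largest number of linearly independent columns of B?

2

Row reduce to echelon form.
R2 ← R2 − R1: [0, 6, 6, 6]
R3 ← R3 + R1: [0, -2, -2, -2]
R5 ← R5 + R1: [0, -3, -3, -3]
R3 ← R3 + (1/3)·R2: [0, 0, 0, 0]
R4 ← R4 − (1/2)·R2: [0, 0, 0, 0]
R5 ← R5 + (1/2)·R2: [0, 0, 0, 0]
Echelon form has 2 nonzero rows, so rank(B) = 2.
The rank gives the maximum number of linearly independent columns: 2.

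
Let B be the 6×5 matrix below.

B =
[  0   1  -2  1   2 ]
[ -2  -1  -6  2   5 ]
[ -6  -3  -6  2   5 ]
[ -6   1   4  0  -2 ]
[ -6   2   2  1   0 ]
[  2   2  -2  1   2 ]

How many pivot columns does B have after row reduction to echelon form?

Row reduce to echelon form.
Swap R1 ↔ R2
R3 ← R3 − (3)·R1: [0, 0, 12, -4, -10]
R4 ← R4 − (3)·R1: [0, 4, 22, -6, -17]
R5 ← R5 − (3)·R1: [0, 5, 20, -5, -15]
R6 ← R6 + R1: [0, 1, -8, 3, 7]
R4 ← R4 − (4)·R2: [0, 0, 30, -10, -25]
R5 ← R5 − (5)·R2: [0, 0, 30, -10, -25]
R6 ← R6 − R2: [0, 0, -6, 2, 5]
R4 ← R4 − (5/2)·R3: [0, 0, 0, 0, 0]
R5 ← R5 − (5/2)·R3: [0, 0, 0, 0, 0]
R6 ← R6 + (1/2)·R3: [0, 0, 0, 0, 0]
Echelon form has 3 nonzero rows, so rank(B) = 3.
Each nonzero row contributes one pivot column: 3 pivot columns.

3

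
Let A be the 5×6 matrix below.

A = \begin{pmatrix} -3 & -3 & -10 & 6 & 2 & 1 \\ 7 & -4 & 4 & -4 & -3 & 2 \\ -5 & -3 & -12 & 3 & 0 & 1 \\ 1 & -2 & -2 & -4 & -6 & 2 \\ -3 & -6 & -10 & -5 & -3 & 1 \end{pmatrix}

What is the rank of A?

Row reduce to echelon form.
R2 ← R2 + (7/3)·R1: [0, -11, -58/3, 10, 5/3, 13/3]
R3 ← R3 − (5/3)·R1: [0, 2, 14/3, -7, -10/3, -2/3]
R4 ← R4 + (1/3)·R1: [0, -3, -16/3, -2, -16/3, 7/3]
R5 ← R5 − R1: [0, -3, 0, -11, -5, 0]
R3 ← R3 + (2/11)·R2: [0, 0, 38/33, -57/11, -100/33, 4/33]
R4 ← R4 − (3/11)·R2: [0, 0, -2/33, -52/11, -191/33, 38/33]
R5 ← R5 − (3/11)·R2: [0, 0, 58/11, -151/11, -60/11, -13/11]
R4 ← R4 + (1/19)·R3: [0, 0, 0, -5, -113/19, 22/19]
R5 ← R5 − (87/19)·R3: [0, 0, 0, 10, 160/19, -33/19]
R5 ← R5 + (2)·R4: [0, 0, 0, 0, -66/19, 11/19]
Echelon form has 5 nonzero rows, so rank(A) = 5.

5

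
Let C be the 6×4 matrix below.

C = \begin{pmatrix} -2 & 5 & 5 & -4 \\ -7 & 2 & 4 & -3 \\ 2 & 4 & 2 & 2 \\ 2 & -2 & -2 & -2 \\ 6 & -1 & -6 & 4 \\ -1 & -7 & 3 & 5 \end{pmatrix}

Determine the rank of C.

Row reduce to echelon form.
R2 ← R2 − (7/2)·R1: [0, -31/2, -27/2, 11]
R3 ← R3 + R1: [0, 9, 7, -2]
R4 ← R4 + R1: [0, 3, 3, -6]
R5 ← R5 + (3)·R1: [0, 14, 9, -8]
R6 ← R6 − (1/2)·R1: [0, -19/2, 1/2, 7]
R3 ← R3 + (18/31)·R2: [0, 0, -26/31, 136/31]
R4 ← R4 + (6/31)·R2: [0, 0, 12/31, -120/31]
R5 ← R5 + (28/31)·R2: [0, 0, -99/31, 60/31]
R6 ← R6 − (19/31)·R2: [0, 0, 272/31, 8/31]
R4 ← R4 + (6/13)·R3: [0, 0, 0, -24/13]
R5 ← R5 − (99/26)·R3: [0, 0, 0, -192/13]
R6 ← R6 + (136/13)·R3: [0, 0, 0, 600/13]
R5 ← R5 − (8)·R4: [0, 0, 0, 0]
R6 ← R6 + (25)·R4: [0, 0, 0, 0]
Echelon form has 4 nonzero rows, so rank(C) = 4.

4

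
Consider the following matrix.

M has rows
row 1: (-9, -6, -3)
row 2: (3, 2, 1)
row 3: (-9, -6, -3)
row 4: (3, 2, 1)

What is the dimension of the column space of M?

Row reduce to echelon form.
R2 ← R2 + (1/3)·R1: [0, 0, 0]
R3 ← R3 − R1: [0, 0, 0]
R4 ← R4 + (1/3)·R1: [0, 0, 0]
Echelon form has 1 nonzero row, so rank(M) = 1.
The column space has dimension equal to the rank: 1.

1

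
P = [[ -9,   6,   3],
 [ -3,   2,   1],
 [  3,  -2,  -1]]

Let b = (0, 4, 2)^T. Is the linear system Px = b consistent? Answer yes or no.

Row reduce the augmented matrix [P | b].
R2 ← R2 − (1/3)·R1: [0, 0, 0, 4]
R3 ← R3 + (1/3)·R1: [0, 0, 0, 2]
R3 ← R3 − (1/2)·R2: [0, 0, 0, 0]
The echelon form has 2 nonzero rows; the last pivot sits in the augmented column, so rank(P) = 1 but rank([P|b]) = 2.
Since the ranks differ, the system is inconsistent.

no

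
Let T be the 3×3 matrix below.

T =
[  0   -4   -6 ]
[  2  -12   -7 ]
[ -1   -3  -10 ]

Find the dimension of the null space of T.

Row reduce to echelon form.
Swap R1 ↔ R2
R3 ← R3 + (1/2)·R1: [0, -9, -27/2]
R3 ← R3 − (9/4)·R2: [0, 0, 0]
2 nonzero rows, so rank(T) = 2.
T has 3 columns; by rank–nullity, nullity = 3 − 2 = 1.

1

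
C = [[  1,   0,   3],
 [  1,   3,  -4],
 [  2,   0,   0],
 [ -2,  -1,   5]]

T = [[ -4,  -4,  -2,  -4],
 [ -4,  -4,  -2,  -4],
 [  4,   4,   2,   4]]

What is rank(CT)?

1

First compute CT:
[[  8,   8,   4,   8],
 [-32, -32, -16, -32],
 [ -8,  -8,  -4,  -8],
 [ 32,  32,  16,  32]]
Now row reduce the product.
R2 ← R2 + (4)·R1: [0, 0, 0, 0]
R3 ← R3 + R1: [0, 0, 0, 0]
R4 ← R4 − (4)·R1: [0, 0, 0, 0]
1 nonzero row, so rank(CT) = 1.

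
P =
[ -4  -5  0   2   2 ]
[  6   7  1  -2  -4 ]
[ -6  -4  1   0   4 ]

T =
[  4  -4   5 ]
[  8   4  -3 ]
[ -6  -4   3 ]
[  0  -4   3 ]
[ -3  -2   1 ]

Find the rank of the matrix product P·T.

3

First compute PT:
[[-62, -16,   3],
 [ 86,  16,   2],
 [-74,  -4, -11]]
Now row reduce the product.
R2 ← R2 + (43/31)·R1: [0, -192/31, 191/31]
R3 ← R3 − (37/31)·R1: [0, 468/31, -452/31]
R3 ← R3 + (39/16)·R2: [0, 0, 7/16]
3 nonzero rows, so rank(PT) = 3.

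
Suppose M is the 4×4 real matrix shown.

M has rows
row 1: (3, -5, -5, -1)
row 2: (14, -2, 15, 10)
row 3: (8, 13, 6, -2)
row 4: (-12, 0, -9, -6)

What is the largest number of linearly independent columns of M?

Row reduce to echelon form.
R2 ← R2 − (14/3)·R1: [0, 64/3, 115/3, 44/3]
R3 ← R3 − (8/3)·R1: [0, 79/3, 58/3, 2/3]
R4 ← R4 + (4)·R1: [0, -20, -29, -10]
R3 ← R3 − (79/64)·R2: [0, 0, -1791/64, -279/16]
R4 ← R4 + (15/16)·R2: [0, 0, 111/16, 15/4]
R4 ← R4 + (148/597)·R3: [0, 0, 0, -114/199]
Echelon form has 4 nonzero rows, so rank(M) = 4.
The rank gives the maximum number of linearly independent columns: 4.

4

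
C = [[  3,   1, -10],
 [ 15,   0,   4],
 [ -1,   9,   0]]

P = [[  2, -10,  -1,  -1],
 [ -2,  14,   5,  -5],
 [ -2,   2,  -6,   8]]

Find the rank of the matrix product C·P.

First compute CP:
[[ 24, -36,  62, -88],
 [ 22, -142, -39,  17],
 [-20, 136,  46, -44]]
Now row reduce the product.
R2 ← R2 − (11/12)·R1: [0, -109, -575/6, 293/3]
R3 ← R3 + (5/6)·R1: [0, 106, 293/3, -352/3]
R3 ← R3 + (106/109)·R2: [0, 0, 1462/327, -7310/327]
3 nonzero rows, so rank(CP) = 3.

3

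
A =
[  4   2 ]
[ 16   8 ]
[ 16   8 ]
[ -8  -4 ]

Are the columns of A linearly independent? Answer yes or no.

no

Row reduce A to echelon form.
R2 ← R2 − (4)·R1: [0, 0]
R3 ← R3 − (4)·R1: [0, 0]
R4 ← R4 + (2)·R1: [0, 0]
1 pivot among 2 columns.
Only 1 < 2 pivot columns, so the columns are linearly dependent.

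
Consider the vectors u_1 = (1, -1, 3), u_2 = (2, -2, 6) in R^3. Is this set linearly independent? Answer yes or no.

no

Form the matrix with these vectors as rows and row reduce.
R2 ← R2 − (2)·R1: [0, 0, 0]
1 nonzero row, so the 2 vectors span a space of dimension 1.
Since 1 < 2, the vectors are linearly dependent.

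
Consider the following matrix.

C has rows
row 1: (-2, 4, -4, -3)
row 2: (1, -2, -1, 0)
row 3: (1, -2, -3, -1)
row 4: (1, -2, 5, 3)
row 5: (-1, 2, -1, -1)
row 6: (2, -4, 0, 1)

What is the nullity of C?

Row reduce to echelon form.
R2 ← R2 + (1/2)·R1: [0, 0, -3, -3/2]
R3 ← R3 + (1/2)·R1: [0, 0, -5, -5/2]
R4 ← R4 + (1/2)·R1: [0, 0, 3, 3/2]
R5 ← R5 − (1/2)·R1: [0, 0, 1, 1/2]
R6 ← R6 + R1: [0, 0, -4, -2]
R3 ← R3 − (5/3)·R2: [0, 0, 0, 0]
R4 ← R4 + R2: [0, 0, 0, 0]
R5 ← R5 + (1/3)·R2: [0, 0, 0, 0]
R6 ← R6 − (4/3)·R2: [0, 0, 0, 0]
2 nonzero rows, so rank(C) = 2.
C has 4 columns; by rank–nullity, nullity = 4 − 2 = 2.

2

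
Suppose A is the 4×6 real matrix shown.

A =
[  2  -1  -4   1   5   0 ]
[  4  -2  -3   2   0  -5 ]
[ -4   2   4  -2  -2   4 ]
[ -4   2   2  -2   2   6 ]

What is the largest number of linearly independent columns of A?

Row reduce to echelon form.
R2 ← R2 − (2)·R1: [0, 0, 5, 0, -10, -5]
R3 ← R3 + (2)·R1: [0, 0, -4, 0, 8, 4]
R4 ← R4 + (2)·R1: [0, 0, -6, 0, 12, 6]
R3 ← R3 + (4/5)·R2: [0, 0, 0, 0, 0, 0]
R4 ← R4 + (6/5)·R2: [0, 0, 0, 0, 0, 0]
Echelon form has 2 nonzero rows, so rank(A) = 2.
The rank gives the maximum number of linearly independent columns: 2.

2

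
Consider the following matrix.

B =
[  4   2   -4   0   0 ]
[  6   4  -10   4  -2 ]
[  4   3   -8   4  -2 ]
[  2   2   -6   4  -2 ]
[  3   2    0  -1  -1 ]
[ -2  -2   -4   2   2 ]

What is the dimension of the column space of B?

3

Row reduce to echelon form.
R2 ← R2 − (3/2)·R1: [0, 1, -4, 4, -2]
R3 ← R3 − R1: [0, 1, -4, 4, -2]
R4 ← R4 − (1/2)·R1: [0, 1, -4, 4, -2]
R5 ← R5 − (3/4)·R1: [0, 1/2, 3, -1, -1]
R6 ← R6 + (1/2)·R1: [0, -1, -6, 2, 2]
R3 ← R3 − R2: [0, 0, 0, 0, 0]
R4 ← R4 − R2: [0, 0, 0, 0, 0]
R5 ← R5 − (1/2)·R2: [0, 0, 5, -3, 0]
R6 ← R6 + R2: [0, 0, -10, 6, 0]
Swap R3 ↔ R5
R6 ← R6 + (2)·R3: [0, 0, 0, 0, 0]
Echelon form has 3 nonzero rows, so rank(B) = 3.
The column space has dimension equal to the rank: 3.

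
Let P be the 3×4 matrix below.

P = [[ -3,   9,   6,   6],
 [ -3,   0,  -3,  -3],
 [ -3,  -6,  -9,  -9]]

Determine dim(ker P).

Row reduce to echelon form.
R2 ← R2 − R1: [0, -9, -9, -9]
R3 ← R3 − R1: [0, -15, -15, -15]
R3 ← R3 − (5/3)·R2: [0, 0, 0, 0]
2 nonzero rows, so rank(P) = 2.
P has 4 columns; by rank–nullity, nullity = 4 − 2 = 2.

2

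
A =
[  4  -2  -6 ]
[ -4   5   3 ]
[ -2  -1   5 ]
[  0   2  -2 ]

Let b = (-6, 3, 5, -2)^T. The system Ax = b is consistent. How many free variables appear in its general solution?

Row reduce the augmented matrix [A | b].
R2 ← R2 + R1: [0, 3, -3, -3]
R3 ← R3 + (1/2)·R1: [0, -2, 2, 2]
R3 ← R3 + (2/3)·R2: [0, 0, 0, 0]
R4 ← R4 − (2/3)·R2: [0, 0, 0, 0]
The echelon form has 2 nonzero rows, and every pivot lies in the first 3 columns, so rank(A) = rank([A|b]) = 2.
The system is consistent.
Free variables = (unknowns) − (rank) = 3 − 2 = 1.

1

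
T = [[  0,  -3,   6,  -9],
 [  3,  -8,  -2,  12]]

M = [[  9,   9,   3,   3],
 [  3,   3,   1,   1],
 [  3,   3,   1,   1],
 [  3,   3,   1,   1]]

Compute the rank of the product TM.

First compute TM:
[[-18, -18,  -6,  -6],
 [ 33,  33,  11,  11]]
Now row reduce the product.
R2 ← R2 + (11/6)·R1: [0, 0, 0, 0]
1 nonzero row, so rank(TM) = 1.

1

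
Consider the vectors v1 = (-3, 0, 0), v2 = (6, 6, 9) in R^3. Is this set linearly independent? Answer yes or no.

yes

Form the matrix with these vectors as rows and row reduce.
R2 ← R2 + (2)·R1: [0, 6, 9]
2 nonzero rows, so the 2 vectors span a space of dimension 2.
Since 2 = 2, the vectors are linearly independent.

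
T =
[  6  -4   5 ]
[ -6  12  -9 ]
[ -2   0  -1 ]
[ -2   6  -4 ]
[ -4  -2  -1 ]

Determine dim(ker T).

Row reduce to echelon form.
R2 ← R2 + R1: [0, 8, -4]
R3 ← R3 + (1/3)·R1: [0, -4/3, 2/3]
R4 ← R4 + (1/3)·R1: [0, 14/3, -7/3]
R5 ← R5 + (2/3)·R1: [0, -14/3, 7/3]
R3 ← R3 + (1/6)·R2: [0, 0, 0]
R4 ← R4 − (7/12)·R2: [0, 0, 0]
R5 ← R5 + (7/12)·R2: [0, 0, 0]
2 nonzero rows, so rank(T) = 2.
T has 3 columns; by rank–nullity, nullity = 3 − 2 = 1.

1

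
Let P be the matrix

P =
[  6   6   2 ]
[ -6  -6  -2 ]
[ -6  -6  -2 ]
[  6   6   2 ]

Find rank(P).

1

Row reduce to echelon form.
R2 ← R2 + R1: [0, 0, 0]
R3 ← R3 + R1: [0, 0, 0]
R4 ← R4 − R1: [0, 0, 0]
Echelon form has 1 nonzero row, so rank(P) = 1.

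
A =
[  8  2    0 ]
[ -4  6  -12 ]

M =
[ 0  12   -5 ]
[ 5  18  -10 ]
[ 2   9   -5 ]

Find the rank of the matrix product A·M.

First compute AM:
[[ 10, 132, -60],
 [  6, -48,  20]]
Now row reduce the product.
R2 ← R2 − (3/5)·R1: [0, -636/5, 56]
2 nonzero rows, so rank(AM) = 2.

2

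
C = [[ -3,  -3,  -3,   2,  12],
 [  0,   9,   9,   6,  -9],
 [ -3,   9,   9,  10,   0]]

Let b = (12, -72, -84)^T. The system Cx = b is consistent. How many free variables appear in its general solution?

3

Row reduce the augmented matrix [C | b].
R3 ← R3 − R1: [0, 12, 12, 8, -12, -96]
R3 ← R3 − (4/3)·R2: [0, 0, 0, 0, 0, 0]
The echelon form has 2 nonzero rows, and every pivot lies in the first 5 columns, so rank(C) = rank([C|b]) = 2.
The system is consistent.
Free variables = (unknowns) − (rank) = 5 − 2 = 3.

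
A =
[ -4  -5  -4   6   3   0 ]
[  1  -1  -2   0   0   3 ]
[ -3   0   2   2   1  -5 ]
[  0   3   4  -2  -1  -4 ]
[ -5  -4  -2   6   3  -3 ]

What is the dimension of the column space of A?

2

Row reduce to echelon form.
R2 ← R2 + (1/4)·R1: [0, -9/4, -3, 3/2, 3/4, 3]
R3 ← R3 − (3/4)·R1: [0, 15/4, 5, -5/2, -5/4, -5]
R5 ← R5 − (5/4)·R1: [0, 9/4, 3, -3/2, -3/4, -3]
R3 ← R3 + (5/3)·R2: [0, 0, 0, 0, 0, 0]
R4 ← R4 + (4/3)·R2: [0, 0, 0, 0, 0, 0]
R5 ← R5 + R2: [0, 0, 0, 0, 0, 0]
Echelon form has 2 nonzero rows, so rank(A) = 2.
The column space has dimension equal to the rank: 2.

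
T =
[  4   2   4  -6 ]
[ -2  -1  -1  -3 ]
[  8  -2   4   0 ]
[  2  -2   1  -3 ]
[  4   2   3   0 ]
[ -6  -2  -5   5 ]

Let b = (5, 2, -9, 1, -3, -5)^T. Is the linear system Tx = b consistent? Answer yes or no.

Row reduce the augmented matrix [T | b].
R2 ← R2 + (1/2)·R1: [0, 0, 1, -6, 9/2]
R3 ← R3 − (2)·R1: [0, -6, -4, 12, -19]
R4 ← R4 − (1/2)·R1: [0, -3, -1, 0, -3/2]
R5 ← R5 − R1: [0, 0, -1, 6, -8]
R6 ← R6 + (3/2)·R1: [0, 1, 1, -4, 5/2]
Swap R2 ↔ R3
R4 ← R4 − (1/2)·R2: [0, 0, 1, -6, 8]
R6 ← R6 + (1/6)·R2: [0, 0, 1/3, -2, -2/3]
R4 ← R4 − R3: [0, 0, 0, 0, 7/2]
R5 ← R5 + R3: [0, 0, 0, 0, -7/2]
R6 ← R6 − (1/3)·R3: [0, 0, 0, 0, -13/6]
R5 ← R5 + R4: [0, 0, 0, 0, 0]
R6 ← R6 + (13/21)·R4: [0, 0, 0, 0, 0]
The echelon form has 4 nonzero rows; the last pivot sits in the augmented column, so rank(T) = 3 but rank([T|b]) = 4.
Since the ranks differ, the system is inconsistent.

no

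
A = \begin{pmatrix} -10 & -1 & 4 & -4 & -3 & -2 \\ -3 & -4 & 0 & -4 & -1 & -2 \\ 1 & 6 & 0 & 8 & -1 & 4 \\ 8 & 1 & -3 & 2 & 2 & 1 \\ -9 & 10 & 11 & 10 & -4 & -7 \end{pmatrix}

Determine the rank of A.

5

Row reduce to echelon form.
R2 ← R2 − (3/10)·R1: [0, -37/10, -6/5, -14/5, -1/10, -7/5]
R3 ← R3 + (1/10)·R1: [0, 59/10, 2/5, 38/5, -13/10, 19/5]
R4 ← R4 + (4/5)·R1: [0, 1/5, 1/5, -6/5, -2/5, -3/5]
R5 ← R5 − (9/10)·R1: [0, 109/10, 37/5, 68/5, -13/10, -26/5]
R3 ← R3 + (59/37)·R2: [0, 0, -56/37, 116/37, -54/37, 58/37]
R4 ← R4 + (2/37)·R2: [0, 0, 5/37, -50/37, -15/37, -25/37]
R5 ← R5 + (109/37)·R2: [0, 0, 143/37, 198/37, -59/37, -345/37]
R4 ← R4 + (5/56)·R3: [0, 0, 0, -15/14, -15/28, -15/28]
R5 ← R5 + (143/56)·R3: [0, 0, 0, 187/14, -149/28, -149/28]
R5 ← R5 + (187/15)·R4: [0, 0, 0, 0, -12, -12]
Echelon form has 5 nonzero rows, so rank(A) = 5.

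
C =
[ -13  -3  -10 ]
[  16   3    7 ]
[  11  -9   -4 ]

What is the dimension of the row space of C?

Row reduce to echelon form.
R2 ← R2 + (16/13)·R1: [0, -9/13, -69/13]
R3 ← R3 + (11/13)·R1: [0, -150/13, -162/13]
R3 ← R3 − (50/3)·R2: [0, 0, 76]
Echelon form has 3 nonzero rows, so rank(C) = 3.
The row space has dimension equal to the rank: 3.

3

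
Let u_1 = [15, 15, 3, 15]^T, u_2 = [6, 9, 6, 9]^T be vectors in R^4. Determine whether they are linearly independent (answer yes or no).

yes

Form the matrix with these vectors as rows and row reduce.
R2 ← R2 − (2/5)·R1: [0, 3, 24/5, 3]
2 nonzero rows, so the 2 vectors span a space of dimension 2.
Since 2 = 2, the vectors are linearly independent.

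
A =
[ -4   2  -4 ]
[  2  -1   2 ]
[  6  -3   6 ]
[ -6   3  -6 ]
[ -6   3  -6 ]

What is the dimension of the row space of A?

1

Row reduce to echelon form.
R2 ← R2 + (1/2)·R1: [0, 0, 0]
R3 ← R3 + (3/2)·R1: [0, 0, 0]
R4 ← R4 − (3/2)·R1: [0, 0, 0]
R5 ← R5 − (3/2)·R1: [0, 0, 0]
Echelon form has 1 nonzero row, so rank(A) = 1.
The row space has dimension equal to the rank: 1.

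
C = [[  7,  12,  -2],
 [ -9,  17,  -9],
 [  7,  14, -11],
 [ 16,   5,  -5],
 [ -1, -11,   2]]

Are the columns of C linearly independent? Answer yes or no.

Row reduce C to echelon form.
R2 ← R2 + (9/7)·R1: [0, 227/7, -81/7]
R3 ← R3 − R1: [0, 2, -9]
R4 ← R4 − (16/7)·R1: [0, -157/7, -3/7]
R5 ← R5 + (1/7)·R1: [0, -65/7, 12/7]
R3 ← R3 − (14/227)·R2: [0, 0, -1881/227]
R4 ← R4 + (157/227)·R2: [0, 0, -1914/227]
R5 ← R5 + (65/227)·R2: [0, 0, -363/227]
R4 ← R4 − (58/57)·R3: [0, 0, 0]
R5 ← R5 − (11/57)·R3: [0, 0, 0]
3 pivots among 3 columns.
Every column is a pivot column, so the columns are linearly independent.

yes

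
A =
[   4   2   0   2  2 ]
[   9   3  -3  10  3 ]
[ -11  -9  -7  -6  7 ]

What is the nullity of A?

Row reduce to echelon form.
R2 ← R2 − (9/4)·R1: [0, -3/2, -3, 11/2, -3/2]
R3 ← R3 + (11/4)·R1: [0, -7/2, -7, -1/2, 25/2]
R3 ← R3 − (7/3)·R2: [0, 0, 0, -40/3, 16]
3 nonzero rows, so rank(A) = 3.
A has 5 columns; by rank–nullity, nullity = 5 − 3 = 2.

2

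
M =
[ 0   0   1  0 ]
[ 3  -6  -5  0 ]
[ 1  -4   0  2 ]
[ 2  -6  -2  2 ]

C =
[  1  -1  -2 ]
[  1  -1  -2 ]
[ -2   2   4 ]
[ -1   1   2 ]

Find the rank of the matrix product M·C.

First compute MC:
[[ -2,   2,   4],
 [  7,  -7, -14],
 [ -5,   5,  10],
 [ -2,   2,   4]]
Now row reduce the product.
R2 ← R2 + (7/2)·R1: [0, 0, 0]
R3 ← R3 − (5/2)·R1: [0, 0, 0]
R4 ← R4 − R1: [0, 0, 0]
1 nonzero row, so rank(MC) = 1.

1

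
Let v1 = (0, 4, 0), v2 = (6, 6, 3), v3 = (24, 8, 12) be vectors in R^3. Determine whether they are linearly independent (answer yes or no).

Form the matrix with these vectors as rows and row reduce.
Swap R1 ↔ R2
R3 ← R3 − (4)·R1: [0, -16, 0]
R3 ← R3 + (4)·R2: [0, 0, 0]
2 nonzero rows, so the 3 vectors span a space of dimension 2.
Since 2 < 3, the vectors are linearly dependent.

no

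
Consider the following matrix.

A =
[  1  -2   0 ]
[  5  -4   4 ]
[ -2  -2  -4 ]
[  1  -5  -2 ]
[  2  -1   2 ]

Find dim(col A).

2

Row reduce to echelon form.
R2 ← R2 − (5)·R1: [0, 6, 4]
R3 ← R3 + (2)·R1: [0, -6, -4]
R4 ← R4 − R1: [0, -3, -2]
R5 ← R5 − (2)·R1: [0, 3, 2]
R3 ← R3 + R2: [0, 0, 0]
R4 ← R4 + (1/2)·R2: [0, 0, 0]
R5 ← R5 − (1/2)·R2: [0, 0, 0]
Echelon form has 2 nonzero rows, so rank(A) = 2.
The column space has dimension equal to the rank: 2.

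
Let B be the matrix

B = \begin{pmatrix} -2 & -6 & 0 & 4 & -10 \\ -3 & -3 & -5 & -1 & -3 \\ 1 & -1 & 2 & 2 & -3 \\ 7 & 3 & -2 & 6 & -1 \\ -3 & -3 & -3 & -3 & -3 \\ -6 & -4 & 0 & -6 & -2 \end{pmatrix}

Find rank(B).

4

Row reduce to echelon form.
R2 ← R2 − (3/2)·R1: [0, 6, -5, -7, 12]
R3 ← R3 + (1/2)·R1: [0, -4, 2, 4, -8]
R4 ← R4 + (7/2)·R1: [0, -18, -2, 20, -36]
R5 ← R5 − (3/2)·R1: [0, 6, -3, -9, 12]
R6 ← R6 − (3)·R1: [0, 14, 0, -18, 28]
R3 ← R3 + (2/3)·R2: [0, 0, -4/3, -2/3, 0]
R4 ← R4 + (3)·R2: [0, 0, -17, -1, 0]
R5 ← R5 − R2: [0, 0, 2, -2, 0]
R6 ← R6 − (7/3)·R2: [0, 0, 35/3, -5/3, 0]
R4 ← R4 − (51/4)·R3: [0, 0, 0, 15/2, 0]
R5 ← R5 + (3/2)·R3: [0, 0, 0, -3, 0]
R6 ← R6 + (35/4)·R3: [0, 0, 0, -15/2, 0]
R5 ← R5 + (2/5)·R4: [0, 0, 0, 0, 0]
R6 ← R6 + R4: [0, 0, 0, 0, 0]
Echelon form has 4 nonzero rows, so rank(B) = 4.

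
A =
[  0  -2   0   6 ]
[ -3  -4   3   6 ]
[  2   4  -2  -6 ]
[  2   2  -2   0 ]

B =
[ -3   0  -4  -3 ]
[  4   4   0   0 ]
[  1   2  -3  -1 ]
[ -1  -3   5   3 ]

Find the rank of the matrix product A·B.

3

First compute AB:
[[-14, -26,  30,  18],
 [-10, -28,  33,  24],
 [ 14,  30, -32, -22],
 [  0,   4,  -2,  -4]]
Now row reduce the product.
R2 ← R2 − (5/7)·R1: [0, -66/7, 81/7, 78/7]
R3 ← R3 + R1: [0, 4, -2, -4]
R3 ← R3 + (14/33)·R2: [0, 0, 32/11, 8/11]
R4 ← R4 + (14/33)·R2: [0, 0, 32/11, 8/11]
R4 ← R4 − R3: [0, 0, 0, 0]
3 nonzero rows, so rank(AB) = 3.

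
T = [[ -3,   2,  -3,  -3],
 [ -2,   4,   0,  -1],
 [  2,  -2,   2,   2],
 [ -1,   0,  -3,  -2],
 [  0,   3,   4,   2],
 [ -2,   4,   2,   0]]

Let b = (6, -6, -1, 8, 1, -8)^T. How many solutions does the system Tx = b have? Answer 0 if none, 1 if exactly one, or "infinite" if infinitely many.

0

Row reduce the augmented matrix [T | b].
R2 ← R2 − (2/3)·R1: [0, 8/3, 2, 1, -10]
R3 ← R3 + (2/3)·R1: [0, -2/3, 0, 0, 3]
R4 ← R4 − (1/3)·R1: [0, -2/3, -2, -1, 6]
R6 ← R6 − (2/3)·R1: [0, 8/3, 4, 2, -12]
R3 ← R3 + (1/4)·R2: [0, 0, 1/2, 1/4, 1/2]
R4 ← R4 + (1/4)·R2: [0, 0, -3/2, -3/4, 7/2]
R5 ← R5 − (9/8)·R2: [0, 0, 7/4, 7/8, 49/4]
R6 ← R6 − R2: [0, 0, 2, 1, -2]
R4 ← R4 + (3)·R3: [0, 0, 0, 0, 5]
R5 ← R5 − (7/2)·R3: [0, 0, 0, 0, 21/2]
R6 ← R6 − (4)·R3: [0, 0, 0, 0, -4]
R5 ← R5 − (21/10)·R4: [0, 0, 0, 0, 0]
R6 ← R6 + (4/5)·R4: [0, 0, 0, 0, 0]
The echelon form has 4 nonzero rows; the last pivot sits in the augmented column, so rank(T) = 3 but rank([T|b]) = 4.
Since the ranks differ, the system is inconsistent.
It has no solutions.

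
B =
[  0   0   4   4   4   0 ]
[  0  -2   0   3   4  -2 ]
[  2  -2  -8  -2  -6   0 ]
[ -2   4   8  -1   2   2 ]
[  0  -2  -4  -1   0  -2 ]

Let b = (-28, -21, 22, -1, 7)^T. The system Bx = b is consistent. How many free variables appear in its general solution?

Row reduce the augmented matrix [B | b].
Swap R1 ↔ R3
R4 ← R4 + R1: [0, 2, 0, -3, -4, 2, 21]
R4 ← R4 + R2: [0, 0, 0, 0, 0, 0, 0]
R5 ← R5 − R2: [0, 0, -4, -4, -4, 0, 28]
R5 ← R5 + R3: [0, 0, 0, 0, 0, 0, 0]
The echelon form has 3 nonzero rows, and every pivot lies in the first 6 columns, so rank(B) = rank([B|b]) = 3.
The system is consistent.
Free variables = (unknowns) − (rank) = 6 − 3 = 3.

3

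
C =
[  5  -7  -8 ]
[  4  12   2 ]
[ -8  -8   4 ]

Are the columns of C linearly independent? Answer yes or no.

Row reduce C to echelon form.
R2 ← R2 − (4/5)·R1: [0, 88/5, 42/5]
R3 ← R3 + (8/5)·R1: [0, -96/5, -44/5]
R3 ← R3 + (12/11)·R2: [0, 0, 4/11]
3 pivots among 3 columns.
Every column is a pivot column, so the columns are linearly independent.

yes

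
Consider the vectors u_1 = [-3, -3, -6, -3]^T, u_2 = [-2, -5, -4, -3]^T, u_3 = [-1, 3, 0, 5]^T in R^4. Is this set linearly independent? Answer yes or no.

yes

Form the matrix with these vectors as rows and row reduce.
R2 ← R2 − (2/3)·R1: [0, -3, 0, -1]
R3 ← R3 − (1/3)·R1: [0, 4, 2, 6]
R3 ← R3 + (4/3)·R2: [0, 0, 2, 14/3]
3 nonzero rows, so the 3 vectors span a space of dimension 3.
Since 3 = 3, the vectors are linearly independent.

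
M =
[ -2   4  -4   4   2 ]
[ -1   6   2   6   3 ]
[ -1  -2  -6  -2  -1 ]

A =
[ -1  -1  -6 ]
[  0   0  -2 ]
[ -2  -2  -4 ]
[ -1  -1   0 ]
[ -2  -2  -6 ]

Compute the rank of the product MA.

First compute MA:
[[  2,   2,   8],
 [-15, -15, -32],
 [ 17,  17,  40]]
Now row reduce the product.
R2 ← R2 + (15/2)·R1: [0, 0, 28]
R3 ← R3 − (17/2)·R1: [0, 0, -28]
R3 ← R3 + R2: [0, 0, 0]
2 nonzero rows, so rank(MA) = 2.

2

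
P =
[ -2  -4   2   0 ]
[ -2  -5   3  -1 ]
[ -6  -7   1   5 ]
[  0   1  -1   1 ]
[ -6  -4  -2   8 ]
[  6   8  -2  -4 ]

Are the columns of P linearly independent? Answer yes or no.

no

Row reduce P to echelon form.
R2 ← R2 − R1: [0, -1, 1, -1]
R3 ← R3 − (3)·R1: [0, 5, -5, 5]
R5 ← R5 − (3)·R1: [0, 8, -8, 8]
R6 ← R6 + (3)·R1: [0, -4, 4, -4]
R3 ← R3 + (5)·R2: [0, 0, 0, 0]
R4 ← R4 + R2: [0, 0, 0, 0]
R5 ← R5 + (8)·R2: [0, 0, 0, 0]
R6 ← R6 − (4)·R2: [0, 0, 0, 0]
2 pivots among 4 columns.
Only 2 < 4 pivot columns, so the columns are linearly dependent.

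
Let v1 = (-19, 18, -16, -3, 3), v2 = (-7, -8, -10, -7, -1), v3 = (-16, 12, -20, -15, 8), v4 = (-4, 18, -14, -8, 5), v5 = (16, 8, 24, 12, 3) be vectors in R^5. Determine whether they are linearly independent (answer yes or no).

no

Form the matrix with these vectors as rows and row reduce.
R2 ← R2 − (7/19)·R1: [0, -278/19, -78/19, -112/19, -40/19]
R3 ← R3 − (16/19)·R1: [0, -60/19, -124/19, -237/19, 104/19]
R4 ← R4 − (4/19)·R1: [0, 270/19, -202/19, -140/19, 83/19]
R5 ← R5 + (16/19)·R1: [0, 440/19, 200/19, 180/19, 105/19]
R3 ← R3 − (30/139)·R2: [0, 0, -784/139, -1557/139, 824/139]
R4 ← R4 + (135/139)·R2: [0, 0, -2032/139, -1820/139, 323/139]
R5 ← R5 + (220/139)·R2: [0, 0, 560/139, 20/139, 305/139]
R4 ← R4 − (127/49)·R3: [0, 0, 0, 781/49, -639/49]
R5 ← R5 + (5/7)·R3: [0, 0, 0, -55/7, 45/7]
R5 ← R5 + (35/71)·R4: [0, 0, 0, 0, 0]
4 nonzero rows, so the 5 vectors span a space of dimension 4.
Since 4 < 5, the vectors are linearly dependent.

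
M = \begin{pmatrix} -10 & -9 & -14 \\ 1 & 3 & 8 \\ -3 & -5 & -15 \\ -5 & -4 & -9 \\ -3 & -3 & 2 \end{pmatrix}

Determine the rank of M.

Row reduce to echelon form.
R2 ← R2 + (1/10)·R1: [0, 21/10, 33/5]
R3 ← R3 − (3/10)·R1: [0, -23/10, -54/5]
R4 ← R4 − (1/2)·R1: [0, 1/2, -2]
R5 ← R5 − (3/10)·R1: [0, -3/10, 31/5]
R3 ← R3 + (23/21)·R2: [0, 0, -25/7]
R4 ← R4 − (5/21)·R2: [0, 0, -25/7]
R5 ← R5 + (1/7)·R2: [0, 0, 50/7]
R4 ← R4 − R3: [0, 0, 0]
R5 ← R5 + (2)·R3: [0, 0, 0]
Echelon form has 3 nonzero rows, so rank(M) = 3.

3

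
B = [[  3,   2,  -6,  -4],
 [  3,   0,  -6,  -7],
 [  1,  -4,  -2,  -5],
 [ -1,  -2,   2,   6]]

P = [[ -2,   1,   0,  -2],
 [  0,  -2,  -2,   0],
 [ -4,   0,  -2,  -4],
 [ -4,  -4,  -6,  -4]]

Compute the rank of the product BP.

First compute BP:
[[ 34,  15,  32,  34],
 [ 46,  31,  54,  46],
 [ 26,  29,  42,  26],
 [-30, -21, -36, -30]]
Now row reduce the product.
R2 ← R2 − (23/17)·R1: [0, 182/17, 182/17, 0]
R3 ← R3 − (13/17)·R1: [0, 298/17, 298/17, 0]
R4 ← R4 + (15/17)·R1: [0, -132/17, -132/17, 0]
R3 ← R3 − (149/91)·R2: [0, 0, 0, 0]
R4 ← R4 + (66/91)·R2: [0, 0, 0, 0]
2 nonzero rows, so rank(BP) = 2.

2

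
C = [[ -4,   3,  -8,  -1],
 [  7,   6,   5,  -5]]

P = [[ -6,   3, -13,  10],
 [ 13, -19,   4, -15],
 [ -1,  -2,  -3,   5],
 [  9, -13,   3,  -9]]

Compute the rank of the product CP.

First compute CP:
[[ 62, -40,  85, -116],
 [-14, -38, -97,  50]]
Now row reduce the product.
R2 ← R2 + (7/31)·R1: [0, -1458/31, -2412/31, 738/31]
2 nonzero rows, so rank(CP) = 2.

2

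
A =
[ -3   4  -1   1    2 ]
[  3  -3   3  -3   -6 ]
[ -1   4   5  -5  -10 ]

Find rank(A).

2

Row reduce to echelon form.
R2 ← R2 + R1: [0, 1, 2, -2, -4]
R3 ← R3 − (1/3)·R1: [0, 8/3, 16/3, -16/3, -32/3]
R3 ← R3 − (8/3)·R2: [0, 0, 0, 0, 0]
Echelon form has 2 nonzero rows, so rank(A) = 2.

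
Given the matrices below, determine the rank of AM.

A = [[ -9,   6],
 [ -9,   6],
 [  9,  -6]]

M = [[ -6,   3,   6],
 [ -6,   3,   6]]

1

First compute AM:
[[ 18,  -9, -18],
 [ 18,  -9, -18],
 [-18,   9,  18]]
Now row reduce the product.
R2 ← R2 − R1: [0, 0, 0]
R3 ← R3 + R1: [0, 0, 0]
1 nonzero row, so rank(AM) = 1.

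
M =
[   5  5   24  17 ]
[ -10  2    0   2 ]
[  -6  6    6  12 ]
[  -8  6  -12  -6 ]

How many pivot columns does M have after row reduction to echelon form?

Row reduce to echelon form.
R2 ← R2 + (2)·R1: [0, 12, 48, 36]
R3 ← R3 + (6/5)·R1: [0, 12, 174/5, 162/5]
R4 ← R4 + (8/5)·R1: [0, 14, 132/5, 106/5]
R3 ← R3 − R2: [0, 0, -66/5, -18/5]
R4 ← R4 − (7/6)·R2: [0, 0, -148/5, -104/5]
R4 ← R4 − (74/33)·R3: [0, 0, 0, -140/11]
Echelon form has 4 nonzero rows, so rank(M) = 4.
Each nonzero row contributes one pivot column: 4 pivot columns.

4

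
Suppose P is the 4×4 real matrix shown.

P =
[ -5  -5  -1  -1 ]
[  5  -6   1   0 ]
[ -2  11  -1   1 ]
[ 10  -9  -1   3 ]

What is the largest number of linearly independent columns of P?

4

Row reduce to echelon form.
R2 ← R2 + R1: [0, -11, 0, -1]
R3 ← R3 − (2/5)·R1: [0, 13, -3/5, 7/5]
R4 ← R4 + (2)·R1: [0, -19, -3, 1]
R3 ← R3 + (13/11)·R2: [0, 0, -3/5, 12/55]
R4 ← R4 − (19/11)·R2: [0, 0, -3, 30/11]
R4 ← R4 − (5)·R3: [0, 0, 0, 18/11]
Echelon form has 4 nonzero rows, so rank(P) = 4.
The rank gives the maximum number of linearly independent columns: 4.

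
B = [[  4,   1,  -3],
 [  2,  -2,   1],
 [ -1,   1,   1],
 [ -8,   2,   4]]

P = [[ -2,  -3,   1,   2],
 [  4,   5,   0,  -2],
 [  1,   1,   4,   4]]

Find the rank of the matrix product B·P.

First compute BP:
[[ -7, -10,  -8,  -6],
 [-11, -15,   6,  12],
 [  7,   9,   3,   0],
 [ 28,  38,   8,  -4]]
Now row reduce the product.
R2 ← R2 − (11/7)·R1: [0, 5/7, 130/7, 150/7]
R3 ← R3 + R1: [0, -1, -5, -6]
R4 ← R4 + (4)·R1: [0, -2, -24, -28]
R3 ← R3 + (7/5)·R2: [0, 0, 21, 24]
R4 ← R4 + (14/5)·R2: [0, 0, 28, 32]
R4 ← R4 − (4/3)·R3: [0, 0, 0, 0]
3 nonzero rows, so rank(BP) = 3.

3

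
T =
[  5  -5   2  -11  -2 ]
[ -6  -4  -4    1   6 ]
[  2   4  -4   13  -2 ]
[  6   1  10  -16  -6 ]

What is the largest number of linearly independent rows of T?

3

Row reduce to echelon form.
R2 ← R2 + (6/5)·R1: [0, -10, -8/5, -61/5, 18/5]
R3 ← R3 − (2/5)·R1: [0, 6, -24/5, 87/5, -6/5]
R4 ← R4 − (6/5)·R1: [0, 7, 38/5, -14/5, -18/5]
R3 ← R3 + (3/5)·R2: [0, 0, -144/25, 252/25, 24/25]
R4 ← R4 + (7/10)·R2: [0, 0, 162/25, -567/50, -27/25]
R4 ← R4 + (9/8)·R3: [0, 0, 0, 0, 0]
Echelon form has 3 nonzero rows, so rank(T) = 3.
The rank gives the maximum number of linearly independent rows: 3.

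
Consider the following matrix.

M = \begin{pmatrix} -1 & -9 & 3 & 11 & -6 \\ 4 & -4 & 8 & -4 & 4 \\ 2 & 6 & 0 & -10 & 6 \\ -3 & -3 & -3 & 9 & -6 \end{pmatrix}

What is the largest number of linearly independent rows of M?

2

Row reduce to echelon form.
R2 ← R2 + (4)·R1: [0, -40, 20, 40, -20]
R3 ← R3 + (2)·R1: [0, -12, 6, 12, -6]
R4 ← R4 − (3)·R1: [0, 24, -12, -24, 12]
R3 ← R3 − (3/10)·R2: [0, 0, 0, 0, 0]
R4 ← R4 + (3/5)·R2: [0, 0, 0, 0, 0]
Echelon form has 2 nonzero rows, so rank(M) = 2.
The rank gives the maximum number of linearly independent rows: 2.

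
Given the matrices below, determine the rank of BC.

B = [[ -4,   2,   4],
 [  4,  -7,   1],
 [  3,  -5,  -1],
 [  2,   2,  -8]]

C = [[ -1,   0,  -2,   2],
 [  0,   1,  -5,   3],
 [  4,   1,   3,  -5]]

First compute BC:
[[ 20,   6,  10, -22],
 [  0,  -6,  30, -18],
 [ -7,  -6,  16,  -4],
 [-34,  -6, -38,  50]]
Now row reduce the product.
R3 ← R3 + (7/20)·R1: [0, -39/10, 39/2, -117/10]
R4 ← R4 + (17/10)·R1: [0, 21/5, -21, 63/5]
R3 ← R3 − (13/20)·R2: [0, 0, 0, 0]
R4 ← R4 + (7/10)·R2: [0, 0, 0, 0]
2 nonzero rows, so rank(BC) = 2.

2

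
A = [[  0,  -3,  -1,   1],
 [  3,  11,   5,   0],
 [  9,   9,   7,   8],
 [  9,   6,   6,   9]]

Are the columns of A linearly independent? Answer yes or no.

Row reduce A to echelon form.
Swap R1 ↔ R2
R3 ← R3 − (3)·R1: [0, -24, -8, 8]
R4 ← R4 − (3)·R1: [0, -27, -9, 9]
R3 ← R3 − (8)·R2: [0, 0, 0, 0]
R4 ← R4 − (9)·R2: [0, 0, 0, 0]
2 pivots among 4 columns.
Only 2 < 4 pivot columns, so the columns are linearly dependent.

no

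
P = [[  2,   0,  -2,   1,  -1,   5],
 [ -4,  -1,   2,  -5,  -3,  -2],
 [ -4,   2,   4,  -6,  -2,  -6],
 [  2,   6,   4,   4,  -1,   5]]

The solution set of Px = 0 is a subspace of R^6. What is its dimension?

2

Row reduce to echelon form.
R2 ← R2 + (2)·R1: [0, -1, -2, -3, -5, 8]
R3 ← R3 + (2)·R1: [0, 2, 0, -4, -4, 4]
R4 ← R4 − R1: [0, 6, 6, 3, 0, 0]
R3 ← R3 + (2)·R2: [0, 0, -4, -10, -14, 20]
R4 ← R4 + (6)·R2: [0, 0, -6, -15, -30, 48]
R4 ← R4 − (3/2)·R3: [0, 0, 0, 0, -9, 18]
4 nonzero rows, so rank(P) = 4.
P has 6 columns; by rank–nullity, nullity = 6 − 4 = 2.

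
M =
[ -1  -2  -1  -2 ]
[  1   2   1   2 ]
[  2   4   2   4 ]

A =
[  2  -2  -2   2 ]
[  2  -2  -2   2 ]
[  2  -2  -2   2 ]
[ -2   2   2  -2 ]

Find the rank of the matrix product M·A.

1

First compute MA:
[[ -4,   4,   4,  -4],
 [  4,  -4,  -4,   4],
 [  8,  -8,  -8,   8]]
Now row reduce the product.
R2 ← R2 + R1: [0, 0, 0, 0]
R3 ← R3 + (2)·R1: [0, 0, 0, 0]
1 nonzero row, so rank(MA) = 1.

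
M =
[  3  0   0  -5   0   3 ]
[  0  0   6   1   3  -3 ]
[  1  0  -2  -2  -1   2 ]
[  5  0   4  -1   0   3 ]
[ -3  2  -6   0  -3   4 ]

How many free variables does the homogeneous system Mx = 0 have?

Row reduce to echelon form.
R3 ← R3 − (1/3)·R1: [0, 0, -2, -1/3, -1, 1]
R4 ← R4 − (5/3)·R1: [0, 0, 4, 22/3, 0, -2]
R5 ← R5 + R1: [0, 2, -6, -5, -3, 7]
Swap R2 ↔ R5
R4 ← R4 + (2)·R3: [0, 0, 0, 20/3, -2, 0]
R5 ← R5 + (3)·R3: [0, 0, 0, 0, 0, 0]
4 nonzero rows, so rank(M) = 4.
M has 6 columns; by rank–nullity, nullity = 6 − 4 = 2.

2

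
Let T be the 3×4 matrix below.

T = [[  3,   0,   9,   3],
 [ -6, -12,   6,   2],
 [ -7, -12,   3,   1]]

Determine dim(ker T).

2

Row reduce to echelon form.
R2 ← R2 + (2)·R1: [0, -12, 24, 8]
R3 ← R3 + (7/3)·R1: [0, -12, 24, 8]
R3 ← R3 − R2: [0, 0, 0, 0]
2 nonzero rows, so rank(T) = 2.
T has 4 columns; by rank–nullity, nullity = 4 − 2 = 2.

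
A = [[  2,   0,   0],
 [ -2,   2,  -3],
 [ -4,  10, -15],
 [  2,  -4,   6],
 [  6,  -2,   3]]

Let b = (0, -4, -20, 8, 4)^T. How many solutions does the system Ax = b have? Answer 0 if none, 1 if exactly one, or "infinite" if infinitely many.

infinite

Row reduce the augmented matrix [A | b].
R2 ← R2 + R1: [0, 2, -3, -4]
R3 ← R3 + (2)·R1: [0, 10, -15, -20]
R4 ← R4 − R1: [0, -4, 6, 8]
R5 ← R5 − (3)·R1: [0, -2, 3, 4]
R3 ← R3 − (5)·R2: [0, 0, 0, 0]
R4 ← R4 + (2)·R2: [0, 0, 0, 0]
R5 ← R5 + R2: [0, 0, 0, 0]
The echelon form has 2 nonzero rows, and every pivot lies in the first 3 columns, so rank(A) = rank([A|b]) = 2.
The system is consistent.
rank = 2 < 3 unknowns, so there are infinitely many solutions.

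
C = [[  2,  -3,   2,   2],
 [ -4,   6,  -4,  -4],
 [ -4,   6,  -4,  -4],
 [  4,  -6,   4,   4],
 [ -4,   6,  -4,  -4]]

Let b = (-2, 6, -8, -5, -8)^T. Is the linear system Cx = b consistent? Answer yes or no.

no

Row reduce the augmented matrix [C | b].
R2 ← R2 + (2)·R1: [0, 0, 0, 0, 2]
R3 ← R3 + (2)·R1: [0, 0, 0, 0, -12]
R4 ← R4 − (2)·R1: [0, 0, 0, 0, -1]
R5 ← R5 + (2)·R1: [0, 0, 0, 0, -12]
R3 ← R3 + (6)·R2: [0, 0, 0, 0, 0]
R4 ← R4 + (1/2)·R2: [0, 0, 0, 0, 0]
R5 ← R5 + (6)·R2: [0, 0, 0, 0, 0]
The echelon form has 2 nonzero rows; the last pivot sits in the augmented column, so rank(C) = 1 but rank([C|b]) = 2.
Since the ranks differ, the system is inconsistent.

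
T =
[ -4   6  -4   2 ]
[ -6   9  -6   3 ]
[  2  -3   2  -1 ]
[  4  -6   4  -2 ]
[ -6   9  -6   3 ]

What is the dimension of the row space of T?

Row reduce to echelon form.
R2 ← R2 − (3/2)·R1: [0, 0, 0, 0]
R3 ← R3 + (1/2)·R1: [0, 0, 0, 0]
R4 ← R4 + R1: [0, 0, 0, 0]
R5 ← R5 − (3/2)·R1: [0, 0, 0, 0]
Echelon form has 1 nonzero row, so rank(T) = 1.
The row space has dimension equal to the rank: 1.

1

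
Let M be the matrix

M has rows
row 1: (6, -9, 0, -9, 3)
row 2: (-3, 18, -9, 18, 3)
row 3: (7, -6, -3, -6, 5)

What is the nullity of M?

3

Row reduce to echelon form.
R2 ← R2 + (1/2)·R1: [0, 27/2, -9, 27/2, 9/2]
R3 ← R3 − (7/6)·R1: [0, 9/2, -3, 9/2, 3/2]
R3 ← R3 − (1/3)·R2: [0, 0, 0, 0, 0]
2 nonzero rows, so rank(M) = 2.
M has 5 columns; by rank–nullity, nullity = 5 − 2 = 3.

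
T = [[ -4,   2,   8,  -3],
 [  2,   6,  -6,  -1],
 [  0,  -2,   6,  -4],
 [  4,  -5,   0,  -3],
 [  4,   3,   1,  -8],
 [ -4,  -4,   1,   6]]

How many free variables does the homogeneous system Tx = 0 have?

0

Row reduce to echelon form.
R2 ← R2 + (1/2)·R1: [0, 7, -2, -5/2]
R4 ← R4 + R1: [0, -3, 8, -6]
R5 ← R5 + R1: [0, 5, 9, -11]
R6 ← R6 − R1: [0, -6, -7, 9]
R3 ← R3 + (2/7)·R2: [0, 0, 38/7, -33/7]
R4 ← R4 + (3/7)·R2: [0, 0, 50/7, -99/14]
R5 ← R5 − (5/7)·R2: [0, 0, 73/7, -129/14]
R6 ← R6 + (6/7)·R2: [0, 0, -61/7, 48/7]
R4 ← R4 − (25/19)·R3: [0, 0, 0, -33/38]
R5 ← R5 − (73/38)·R3: [0, 0, 0, -3/19]
R6 ← R6 + (61/38)·R3: [0, 0, 0, -27/38]
R5 ← R5 − (2/11)·R4: [0, 0, 0, 0]
R6 ← R6 − (9/11)·R4: [0, 0, 0, 0]
4 nonzero rows, so rank(T) = 4.
T has 4 columns; by rank–nullity, nullity = 4 − 4 = 0.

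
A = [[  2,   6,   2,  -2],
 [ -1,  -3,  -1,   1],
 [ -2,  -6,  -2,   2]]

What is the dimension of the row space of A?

Row reduce to echelon form.
R2 ← R2 + (1/2)·R1: [0, 0, 0, 0]
R3 ← R3 + R1: [0, 0, 0, 0]
Echelon form has 1 nonzero row, so rank(A) = 1.
The row space has dimension equal to the rank: 1.

1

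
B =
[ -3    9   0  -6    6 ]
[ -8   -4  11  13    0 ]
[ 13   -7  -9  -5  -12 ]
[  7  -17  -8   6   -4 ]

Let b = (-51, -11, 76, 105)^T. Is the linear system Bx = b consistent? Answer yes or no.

yes

Row reduce the augmented matrix [B | b].
R2 ← R2 − (8/3)·R1: [0, -28, 11, 29, -16, 125]
R3 ← R3 + (13/3)·R1: [0, 32, -9, -31, 14, -145]
R4 ← R4 + (7/3)·R1: [0, 4, -8, -8, 10, -14]
R3 ← R3 + (8/7)·R2: [0, 0, 25/7, 15/7, -30/7, -15/7]
R4 ← R4 + (1/7)·R2: [0, 0, -45/7, -27/7, 54/7, 27/7]
R4 ← R4 + (9/5)·R3: [0, 0, 0, 0, 0, 0]
The echelon form has 3 nonzero rows, and every pivot lies in the first 5 columns, so rank(B) = rank([B|b]) = 3.
The system is consistent.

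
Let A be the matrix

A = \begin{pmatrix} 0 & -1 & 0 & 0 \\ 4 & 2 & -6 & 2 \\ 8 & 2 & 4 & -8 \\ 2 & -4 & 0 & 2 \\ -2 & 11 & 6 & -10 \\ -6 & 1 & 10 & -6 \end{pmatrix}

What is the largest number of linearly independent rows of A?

Row reduce to echelon form.
Swap R1 ↔ R2
R3 ← R3 − (2)·R1: [0, -2, 16, -12]
R4 ← R4 − (1/2)·R1: [0, -5, 3, 1]
R5 ← R5 + (1/2)·R1: [0, 12, 3, -9]
R6 ← R6 + (3/2)·R1: [0, 4, 1, -3]
R3 ← R3 − (2)·R2: [0, 0, 16, -12]
R4 ← R4 − (5)·R2: [0, 0, 3, 1]
R5 ← R5 + (12)·R2: [0, 0, 3, -9]
R6 ← R6 + (4)·R2: [0, 0, 1, -3]
R4 ← R4 − (3/16)·R3: [0, 0, 0, 13/4]
R5 ← R5 − (3/16)·R3: [0, 0, 0, -27/4]
R6 ← R6 − (1/16)·R3: [0, 0, 0, -9/4]
R5 ← R5 + (27/13)·R4: [0, 0, 0, 0]
R6 ← R6 + (9/13)·R4: [0, 0, 0, 0]
Echelon form has 4 nonzero rows, so rank(A) = 4.
The rank gives the maximum number of linearly independent rows: 4.

4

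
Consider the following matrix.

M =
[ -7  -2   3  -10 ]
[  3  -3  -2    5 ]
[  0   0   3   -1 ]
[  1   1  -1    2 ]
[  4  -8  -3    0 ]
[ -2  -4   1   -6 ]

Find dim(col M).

Row reduce to echelon form.
R2 ← R2 + (3/7)·R1: [0, -27/7, -5/7, 5/7]
R4 ← R4 + (1/7)·R1: [0, 5/7, -4/7, 4/7]
R5 ← R5 + (4/7)·R1: [0, -64/7, -9/7, -40/7]
R6 ← R6 − (2/7)·R1: [0, -24/7, 1/7, -22/7]
R4 ← R4 + (5/27)·R2: [0, 0, -19/27, 19/27]
R5 ← R5 − (64/27)·R2: [0, 0, 11/27, -200/27]
R6 ← R6 − (8/9)·R2: [0, 0, 7/9, -34/9]
R4 ← R4 + (19/81)·R3: [0, 0, 0, 38/81]
R5 ← R5 − (11/81)·R3: [0, 0, 0, -589/81]
R6 ← R6 − (7/27)·R3: [0, 0, 0, -95/27]
R5 ← R5 + (31/2)·R4: [0, 0, 0, 0]
R6 ← R6 + (15/2)·R4: [0, 0, 0, 0]
Echelon form has 4 nonzero rows, so rank(M) = 4.
The column space has dimension equal to the rank: 4.

4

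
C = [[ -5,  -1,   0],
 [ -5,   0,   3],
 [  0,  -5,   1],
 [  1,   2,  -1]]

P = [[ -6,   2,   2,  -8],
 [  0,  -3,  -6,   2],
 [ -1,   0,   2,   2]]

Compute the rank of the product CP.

3

First compute CP:
[[ 30,  -7,  -4,  38],
 [ 27, -10,  -4,  46],
 [ -1,  15,  32,  -8],
 [ -5,  -4, -12,  -6]]
Now row reduce the product.
R2 ← R2 − (9/10)·R1: [0, -37/10, -2/5, 59/5]
R3 ← R3 + (1/30)·R1: [0, 443/30, 478/15, -101/15]
R4 ← R4 + (1/6)·R1: [0, -31/6, -38/3, 1/3]
R3 ← R3 + (443/111)·R2: [0, 0, 1120/37, 4480/111]
R4 ← R4 − (155/111)·R2: [0, 0, -448/37, -1792/111]
R4 ← R4 + (2/5)·R3: [0, 0, 0, 0]
3 nonzero rows, so rank(CP) = 3.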